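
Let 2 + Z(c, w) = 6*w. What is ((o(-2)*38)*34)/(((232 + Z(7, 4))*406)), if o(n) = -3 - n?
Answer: -323/25781 ≈ -0.012529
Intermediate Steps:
Z(c, w) = -2 + 6*w
((o(-2)*38)*34)/(((232 + Z(7, 4))*406)) = (((-3 - 1*(-2))*38)*34)/(((232 + (-2 + 6*4))*406)) = (((-3 + 2)*38)*34)/(((232 + (-2 + 24))*406)) = (-1*38*34)/(((232 + 22)*406)) = (-38*34)/((254*406)) = -1292/103124 = -1292*1/103124 = -323/25781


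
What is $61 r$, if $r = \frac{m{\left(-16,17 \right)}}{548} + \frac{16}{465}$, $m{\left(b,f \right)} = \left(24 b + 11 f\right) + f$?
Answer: $- \frac{1142713}{63705} \approx -17.938$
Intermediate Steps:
$m{\left(b,f \right)} = 12 f + 24 b$ ($m{\left(b,f \right)} = \left(11 f + 24 b\right) + f = 12 f + 24 b$)
$r = - \frac{18733}{63705}$ ($r = \frac{12 \cdot 17 + 24 \left(-16\right)}{548} + \frac{16}{465} = \left(204 - 384\right) \frac{1}{548} + 16 \cdot \frac{1}{465} = \left(-180\right) \frac{1}{548} + \frac{16}{465} = - \frac{45}{137} + \frac{16}{465} = - \frac{18733}{63705} \approx -0.29406$)
$61 r = 61 \left(- \frac{18733}{63705}\right) = - \frac{1142713}{63705}$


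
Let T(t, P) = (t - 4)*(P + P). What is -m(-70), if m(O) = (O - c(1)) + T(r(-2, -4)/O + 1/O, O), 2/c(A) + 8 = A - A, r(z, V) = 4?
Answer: -2001/4 ≈ -500.25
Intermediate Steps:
c(A) = -¼ (c(A) = 2/(-8 + (A - A)) = 2/(-8 + 0) = 2/(-8) = 2*(-⅛) = -¼)
T(t, P) = 2*P*(-4 + t) (T(t, P) = (-4 + t)*(2*P) = 2*P*(-4 + t))
m(O) = ¼ + O + 2*O*(-4 + 5/O) (m(O) = (O - 1*(-¼)) + 2*O*(-4 + (4/O + 1/O)) = (O + ¼) + 2*O*(-4 + (4/O + 1/O)) = (¼ + O) + 2*O*(-4 + 5/O) = ¼ + O + 2*O*(-4 + 5/O))
-m(-70) = -(41/4 - 7*(-70)) = -(41/4 + 490) = -1*2001/4 = -2001/4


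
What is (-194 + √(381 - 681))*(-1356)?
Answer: 263064 - 13560*I*√3 ≈ 2.6306e+5 - 23487.0*I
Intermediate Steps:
(-194 + √(381 - 681))*(-1356) = (-194 + √(-300))*(-1356) = (-194 + 10*I*√3)*(-1356) = 263064 - 13560*I*√3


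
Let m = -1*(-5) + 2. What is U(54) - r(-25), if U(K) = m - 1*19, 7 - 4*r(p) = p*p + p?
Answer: 545/4 ≈ 136.25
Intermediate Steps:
m = 7 (m = 5 + 2 = 7)
r(p) = 7/4 - p/4 - p²/4 (r(p) = 7/4 - (p*p + p)/4 = 7/4 - (p² + p)/4 = 7/4 - (p + p²)/4 = 7/4 + (-p/4 - p²/4) = 7/4 - p/4 - p²/4)
U(K) = -12 (U(K) = 7 - 1*19 = 7 - 19 = -12)
U(54) - r(-25) = -12 - (7/4 - ¼*(-25) - ¼*(-25)²) = -12 - (7/4 + 25/4 - ¼*625) = -12 - (7/4 + 25/4 - 625/4) = -12 - 1*(-593/4) = -12 + 593/4 = 545/4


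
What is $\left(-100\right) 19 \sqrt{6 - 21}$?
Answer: $- 1900 i \sqrt{15} \approx - 7358.7 i$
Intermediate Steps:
$\left(-100\right) 19 \sqrt{6 - 21} = - 1900 \sqrt{-15} = - 1900 i \sqrt{15}$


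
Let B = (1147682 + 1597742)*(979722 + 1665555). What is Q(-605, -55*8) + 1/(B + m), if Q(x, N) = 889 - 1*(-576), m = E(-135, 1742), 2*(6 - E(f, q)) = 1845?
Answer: 21278852397287297/14524813923063 ≈ 1465.0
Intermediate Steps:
E(f, q) = -1833/2 (E(f, q) = 6 - ½*1845 = 6 - 1845/2 = -1833/2)
m = -1833/2 ≈ -916.50
Q(x, N) = 1465 (Q(x, N) = 889 + 576 = 1465)
B = 7262406962448 (B = 2745424*2645277 = 7262406962448)
Q(-605, -55*8) + 1/(B + m) = 1465 + 1/(7262406962448 - 1833/2) = 1465 + 1/(14524813923063/2) = 1465 + 2/14524813923063 = 21278852397287297/14524813923063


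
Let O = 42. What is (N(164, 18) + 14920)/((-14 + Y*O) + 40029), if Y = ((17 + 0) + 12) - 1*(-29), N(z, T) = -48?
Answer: 14872/42451 ≈ 0.35033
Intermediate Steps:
Y = 58 (Y = (17 + 12) + 29 = 29 + 29 = 58)
(N(164, 18) + 14920)/((-14 + Y*O) + 40029) = (-48 + 14920)/((-14 + 58*42) + 40029) = 14872/((-14 + 2436) + 40029) = 14872/(2422 + 40029) = 14872/42451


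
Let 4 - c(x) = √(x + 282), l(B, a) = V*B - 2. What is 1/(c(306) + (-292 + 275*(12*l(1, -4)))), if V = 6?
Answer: 1076/13893263 + 7*√3/83359578 ≈ 7.7593e-5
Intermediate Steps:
l(B, a) = -2 + 6*B (l(B, a) = 6*B - 2 = -2 + 6*B)
c(x) = 4 - √(282 + x) (c(x) = 4 - √(x + 282) = 4 - √(282 + x))
1/(c(306) + (-292 + 275*(12*l(1, -4)))) = 1/((4 - √(282 + 306)) + (-292 + 275*(12*(-2 + 6*1)))) = 1/((4 - √588) + (-292 + 275*(12*(-2 + 6)))) = 1/((4 - 14*√3) + (-292 + 275*(12*4))) = 1/((4 - 14*√3) + (-292 + 275*48)) = 1/((4 - 14*√3) + (-292 + 13200)) = 1/((4 - 14*√3) + 12908) = 1/(12912 - 14*√3)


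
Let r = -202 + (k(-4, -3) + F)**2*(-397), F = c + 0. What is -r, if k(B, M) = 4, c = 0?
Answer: 6554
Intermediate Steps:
F = 0 (F = 0 + 0 = 0)
r = -6554 (r = -202 + (4 + 0)**2*(-397) = -202 + 4**2*(-397) = -202 + 16*(-397) = -202 - 6352 = -6554)
-r = -1*(-6554) = 6554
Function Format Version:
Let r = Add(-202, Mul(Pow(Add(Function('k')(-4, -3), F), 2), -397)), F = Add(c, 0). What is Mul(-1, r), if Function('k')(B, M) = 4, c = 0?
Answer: 6554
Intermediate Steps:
F = 0 (F = Add(0, 0) = 0)
r = -6554 (r = Add(-202, Mul(Pow(Add(4, 0), 2), -397)) = Add(-202, Mul(Pow(4, 2), -397)) = Add(-202, Mul(16, -397)) = Add(-202, -6352) = -6554)
Mul(-1, r) = Mul(-1, -6554) = 6554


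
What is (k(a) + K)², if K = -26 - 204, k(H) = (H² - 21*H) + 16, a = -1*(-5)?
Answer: 86436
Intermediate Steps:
a = 5
k(H) = 16 + H² - 21*H
K = -230
(k(a) + K)² = ((16 + 5² - 21*5) - 230)² = ((16 + 25 - 105) - 230)² = (-64 - 230)² = (-294)² = 86436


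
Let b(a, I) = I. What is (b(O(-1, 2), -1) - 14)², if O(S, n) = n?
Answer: 225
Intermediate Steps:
(b(O(-1, 2), -1) - 14)² = (-1 - 14)² = (-15)² = 225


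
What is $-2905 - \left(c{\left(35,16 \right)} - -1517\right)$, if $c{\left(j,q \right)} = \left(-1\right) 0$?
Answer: $-4422$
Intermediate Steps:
$c{\left(j,q \right)} = 0$
$-2905 - \left(c{\left(35,16 \right)} - -1517\right) = -2905 - \left(0 - -1517\right) = -2905 - \left(0 + 1517\right) = -2905 - 1517 = -4422$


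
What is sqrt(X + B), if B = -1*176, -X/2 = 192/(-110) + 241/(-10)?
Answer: I*sqrt(376035)/55 ≈ 11.149*I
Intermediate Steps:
X = 2843/55 (X = -2*(192/(-110) + 241/(-10)) = -2*(192*(-1/110) + 241*(-1/10)) = -2*(-96/55 - 241/10) = -2*(-2843/110) = 2843/55 ≈ 51.691)
B = -176
sqrt(X + B) = sqrt(2843/55 - 176) = sqrt(-6837/55) = I*sqrt(376035)/55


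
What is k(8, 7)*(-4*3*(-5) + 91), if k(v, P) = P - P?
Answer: 0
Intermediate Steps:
k(v, P) = 0
k(8, 7)*(-4*3*(-5) + 91) = 0*(-4*3*(-5) + 91) = 0*(-12*(-5) + 91) = 0*(60 + 91) = 0*151 = 0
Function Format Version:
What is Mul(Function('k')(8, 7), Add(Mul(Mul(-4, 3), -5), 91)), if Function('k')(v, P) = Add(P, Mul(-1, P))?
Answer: 0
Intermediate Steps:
Function('k')(v, P) = 0
Mul(Function('k')(8, 7), Add(Mul(Mul(-4, 3), -5), 91)) = Mul(0, Add(Mul(Mul(-4, 3), -5), 91)) = Mul(0, Add(Mul(-12, -5), 91)) = Mul(0, Add(60, 91)) = Mul(0, 151) = 0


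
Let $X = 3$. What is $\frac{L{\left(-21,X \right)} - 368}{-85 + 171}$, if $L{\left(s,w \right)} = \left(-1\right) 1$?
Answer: $- \frac{369}{86} \approx -4.2907$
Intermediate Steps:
$L{\left(s,w \right)} = -1$
$\frac{L{\left(-21,X \right)} - 368}{-85 + 171} = \frac{-1 - 368}{-85 + 171} = - \frac{369}{86}$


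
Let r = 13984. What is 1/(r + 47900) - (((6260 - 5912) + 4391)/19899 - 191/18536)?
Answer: -48152304077/211349826072 ≈ -0.22783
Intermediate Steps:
1/(r + 47900) - (((6260 - 5912) + 4391)/19899 - 191/18536) = 1/(13984 + 47900) - (((6260 - 5912) + 4391)/19899 - 191/18536) = 1/61884 - ((348 + 4391)*(1/19899) - 191*1/18536) = 1/61884 - (4739*(1/19899) - 191/18536) = 1/61884 - (4739/19899 - 191/18536) = 1/61884 - 1*84041395/368847864 = 1/61884 - 84041395/368847864 = -48152304077/211349826072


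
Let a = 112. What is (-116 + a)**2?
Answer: 16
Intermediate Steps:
(-116 + a)**2 = (-116 + 112)**2 = (-4)**2 = 16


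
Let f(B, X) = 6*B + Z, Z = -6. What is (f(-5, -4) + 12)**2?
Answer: 576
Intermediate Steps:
f(B, X) = -6 + 6*B (f(B, X) = 6*B - 6 = -6 + 6*B)
(f(-5, -4) + 12)**2 = ((-6 + 6*(-5)) + 12)**2 = ((-6 - 30) + 12)**2 = (-36 + 12)**2 = (-24)**2 = 576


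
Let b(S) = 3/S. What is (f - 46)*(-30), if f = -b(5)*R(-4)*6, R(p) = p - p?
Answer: 1380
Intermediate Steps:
R(p) = 0
f = 0 (f = -(3/5)*0*6 = -(3*(⅕))*0*6 = -(⅗)*0*6 = -0*6 = -1*0 = 0)
(f - 46)*(-30) = (0 - 46)*(-30) = -46*(-30) = 1380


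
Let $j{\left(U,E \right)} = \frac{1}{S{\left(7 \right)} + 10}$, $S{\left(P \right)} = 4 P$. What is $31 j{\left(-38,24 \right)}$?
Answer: $\frac{31}{38} \approx 0.81579$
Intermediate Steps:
$j{\left(U,E \right)} = \frac{1}{38}$ ($j{\left(U,E \right)} = \frac{1}{4 \cdot 7 + 10} = \frac{1}{28 + 10} = \frac{1}{38}$)
$31 j{\left(-38,24 \right)} = 31 \cdot \frac{1}{38} = \frac{31}{38}$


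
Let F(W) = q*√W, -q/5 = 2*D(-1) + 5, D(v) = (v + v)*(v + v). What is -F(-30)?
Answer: 65*I*√30 ≈ 356.02*I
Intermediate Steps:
D(v) = 4*v² (D(v) = (2*v)*(2*v) = 4*v²)
q = -65 (q = -5*(2*(4*(-1)²) + 5) = -5*(2*(4*1) + 5) = -5*(2*4 + 5) = -5*(8 + 5) = -5*13 = -65)
F(W) = -65*√W
-F(-30) = -(-65)*√(-30) = -(-65)*I*√30 = 65*I*√30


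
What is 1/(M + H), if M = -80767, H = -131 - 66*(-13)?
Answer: -1/80040 ≈ -1.2494e-5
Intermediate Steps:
H = 727 (H = -131 + 858 = 727)
1/(M + H) = 1/(-80767 + 727) = 1/(-80040) = -1/80040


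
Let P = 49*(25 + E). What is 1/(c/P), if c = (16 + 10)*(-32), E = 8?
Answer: -1617/832 ≈ -1.9435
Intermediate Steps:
P = 1617 (P = 49*(25 + 8) = 49*33 = 1617)
c = -832 (c = 26*(-32) = -832)
1/(c/P) = 1/(-832/1617) = -1617/832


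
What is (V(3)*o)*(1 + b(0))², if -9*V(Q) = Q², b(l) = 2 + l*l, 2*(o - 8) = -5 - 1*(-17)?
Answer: -126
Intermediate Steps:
o = 14 (o = 8 + (-5 - 1*(-17))/2 = 8 + (-5 + 17)/2 = 8 + (½)*12 = 8 + 6 = 14)
b(l) = 2 + l²
V(Q) = -Q²/9
(V(3)*o)*(1 + b(0))² = (-⅑*3²*14)*(1 + (2 + 0²))² = (-⅑*9*14)*(1 + (2 + 0))² = (-1*14)*(1 + 2)² = -14*3² = -14*9 = -126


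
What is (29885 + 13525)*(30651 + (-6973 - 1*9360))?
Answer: 621544380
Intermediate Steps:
(29885 + 13525)*(30651 + (-6973 - 1*9360)) = 43410*(30651 + (-6973 - 9360)) = 43410*(30651 - 16333) = 43410*14318 = 621544380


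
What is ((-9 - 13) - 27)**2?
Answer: 2401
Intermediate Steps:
((-9 - 13) - 27)**2 = (-22 - 27)**2 = (-49)**2 = 2401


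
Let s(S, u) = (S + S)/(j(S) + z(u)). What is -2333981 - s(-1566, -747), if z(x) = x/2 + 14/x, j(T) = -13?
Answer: -1347783013487/577459 ≈ -2.3340e+6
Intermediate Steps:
z(x) = x/2 + 14/x (z(x) = x*(½) + 14/x = x/2 + 14/x)
s(S, u) = 2*S/(-13 + u/2 + 14/u) (s(S, u) = (S + S)/(-13 + (u/2 + 14/u)) = (2*S)/(-13 + u/2 + 14/u) = 2*S/(-13 + u/2 + 14/u))
-2333981 - s(-1566, -747) = -2333981 - 4*(-1566)*(-747)/(28 - 747*(-26 - 747)) = -2333981 - 4*(-1566)*(-747)/(28 - 747*(-773)) = -2333981 - 4*(-1566)*(-747)/(28 + 577431) = -2333981 - 4*(-1566)*(-747)/577459 = -2333981 - 1*4679208/577459 = -2333981 - 4679208/577459 = -1347783013487/577459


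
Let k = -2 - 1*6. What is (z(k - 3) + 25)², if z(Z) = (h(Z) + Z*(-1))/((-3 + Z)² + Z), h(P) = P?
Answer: 625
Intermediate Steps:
k = -8 (k = -2 - 6 = -8)
z(Z) = 0 (z(Z) = (Z + Z*(-1))/((-3 + Z)² + Z) = (Z - Z)/(Z + (-3 + Z)²) = 0/(Z + (-3 + Z)²) = 0)
(z(k - 3) + 25)² = (0 + 25)² = 25² = 625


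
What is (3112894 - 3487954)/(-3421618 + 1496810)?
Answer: 93765/481202 ≈ 0.19486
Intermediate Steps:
(3112894 - 3487954)/(-3421618 + 1496810) = -375060/(-1924808) = -375060*(-1/1924808) = 93765/481202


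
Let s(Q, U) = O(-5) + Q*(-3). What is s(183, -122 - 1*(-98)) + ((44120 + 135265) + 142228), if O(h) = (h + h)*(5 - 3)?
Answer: 321044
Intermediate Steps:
O(h) = 4*h (O(h) = (2*h)*2 = 4*h)
s(Q, U) = -20 - 3*Q (s(Q, U) = 4*(-5) + Q*(-3) = -20 - 3*Q)
s(183, -122 - 1*(-98)) + ((44120 + 135265) + 142228) = (-20 - 3*183) + ((44120 + 135265) + 142228) = (-20 - 549) + (179385 + 142228) = -569 + 321613 = 321044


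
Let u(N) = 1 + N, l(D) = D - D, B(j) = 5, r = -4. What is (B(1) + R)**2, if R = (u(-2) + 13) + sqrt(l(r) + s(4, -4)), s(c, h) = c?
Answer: 361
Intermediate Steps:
l(D) = 0
R = 14 (R = ((1 - 2) + 13) + sqrt(0 + 4) = (-1 + 13) + sqrt(4) = 12 + 2 = 14)
(B(1) + R)**2 = (5 + 14)**2 = 19**2 = 361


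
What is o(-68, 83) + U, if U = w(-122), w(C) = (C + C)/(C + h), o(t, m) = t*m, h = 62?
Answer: -84599/15 ≈ -5639.9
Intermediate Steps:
o(t, m) = m*t
w(C) = 2*C/(62 + C) (w(C) = (C + C)/(C + 62) = (2*C)/(62 + C) = 2*C/(62 + C))
U = 61/15 (U = 2*(-122)/(62 - 122) = 2*(-122)/(-60) = 2*(-122)*(-1/60) = 61/15 ≈ 4.0667)
o(-68, 83) + U = 83*(-68) + 61/15 = -5644 + 61/15 = -84599/15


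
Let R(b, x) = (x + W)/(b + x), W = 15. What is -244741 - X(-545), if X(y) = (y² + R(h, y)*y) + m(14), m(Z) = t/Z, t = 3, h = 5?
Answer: -102292717/189 ≈ -5.4123e+5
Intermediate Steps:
m(Z) = 3/Z
R(b, x) = (15 + x)/(b + x) (R(b, x) = (x + 15)/(b + x) = (15 + x)/(b + x))
X(y) = 3/14 + y² + y*(15 + y)/(5 + y) (X(y) = (y² + ((15 + y)/(5 + y))*y) + 3/14 = (y² + y*(15 + y)/(5 + y)) + 3*(1/14) = (y² + y*(15 + y)/(5 + y)) + 3/14 = 3/14 + y² + y*(15 + y)/(5 + y))
-244741 - X(-545) = -244741 - (15 + 14*(-545)³ + 84*(-545)² + 213*(-545))/(14*(5 - 545)) = -244741 - (15 + 14*(-161878625) + 84*297025 - 116085)/(14*(-540)) = -244741 - (-1)*(15 - 2266300750 + 24950100 - 116085)/(14*540) = -244741 - (-1)*(-2241466720)/(14*540) = -244741 - 1*56036668/189 = -244741 - 56036668/189 = -102292717/189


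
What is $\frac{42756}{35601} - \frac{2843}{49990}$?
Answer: $\frac{678719599}{593231330} \approx 1.1441$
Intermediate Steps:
$\frac{42756}{35601} - \frac{2843}{49990} = 42756 \cdot \frac{1}{35601} - \frac{2843}{49990} = \frac{14252}{11867} - \frac{2843}{49990} = \frac{678719599}{593231330}$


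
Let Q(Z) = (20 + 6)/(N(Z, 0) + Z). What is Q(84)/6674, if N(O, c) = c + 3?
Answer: 13/290319 ≈ 4.4778e-5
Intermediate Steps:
N(O, c) = 3 + c
Q(Z) = 26/(3 + Z) (Q(Z) = (20 + 6)/((3 + 0) + Z) = 26/(3 + Z))
Q(84)/6674 = (26/(3 + 84))/6674 = (26/87)*(1/6674) = 13/290319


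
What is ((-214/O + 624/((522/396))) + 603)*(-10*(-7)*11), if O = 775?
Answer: 3724554526/4495 ≈ 8.2860e+5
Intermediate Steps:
((-214/O + 624/((522/396))) + 603)*(-10*(-7)*11) = ((-214/775 + 624/((522/396))) + 603)*(-10*(-7)*11) = ((-214*1/775 + 624/((522*(1/396)))) + 603)*(70*11) = ((-214/775 + 624/(29/22)) + 603)*770 = ((-214/775 + 624*(22/29)) + 603)*770 = ((-214/775 + 13728/29) + 603)*770 = (10632994/22475 + 603)*770 = (24185419/22475)*770 = 3724554526/4495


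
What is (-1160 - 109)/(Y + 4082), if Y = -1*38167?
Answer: 1269/34085 ≈ 0.037230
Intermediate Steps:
Y = -38167
(-1160 - 109)/(Y + 4082) = (-1160 - 109)/(-38167 + 4082) = -1269/(-34085) = -1269*(-1/34085) = 1269/34085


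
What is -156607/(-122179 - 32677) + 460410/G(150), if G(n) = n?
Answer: 2377358067/774280 ≈ 3070.4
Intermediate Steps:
-156607/(-122179 - 32677) + 460410/G(150) = -156607/(-122179 - 32677) + 460410/150 = -156607/(-154856) + 460410*(1/150) = -156607*(-1/154856) + 15347/5 = 156607/154856 + 15347/5 = 2377358067/774280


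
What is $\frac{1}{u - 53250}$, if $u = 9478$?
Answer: $- \frac{1}{43772} \approx -2.2846 \cdot 10^{-5}$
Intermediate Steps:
$\frac{1}{u - 53250} = \frac{1}{9478 - 53250} = \frac{1}{-43772} = - \frac{1}{43772}$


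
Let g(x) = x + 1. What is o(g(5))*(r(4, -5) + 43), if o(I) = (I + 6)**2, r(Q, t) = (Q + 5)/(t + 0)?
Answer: 29664/5 ≈ 5932.8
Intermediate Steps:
g(x) = 1 + x
r(Q, t) = (5 + Q)/t
o(I) = (6 + I)**2
o(g(5))*(r(4, -5) + 43) = (6 + (1 + 5))**2*((5 + 4)/(-5) + 43) = (6 + 6)**2*(-1/5*9 + 43) = 12**2*(-9/5 + 43) = 144*(206/5) = 29664/5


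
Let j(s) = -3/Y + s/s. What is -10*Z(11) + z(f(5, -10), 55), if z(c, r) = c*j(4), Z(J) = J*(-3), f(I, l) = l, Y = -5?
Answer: 314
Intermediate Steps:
j(s) = 8/5 (j(s) = -3/(-5) + s/s = -3*(-⅕) + 1 = ⅗ + 1 = 8/5)
Z(J) = -3*J
z(c, r) = 8*c/5 (z(c, r) = c*(8/5) = 8*c/5)
-10*Z(11) + z(f(5, -10), 55) = -(-30)*11 + (8/5)*(-10) = -10*(-33) - 16 = 330 - 16 = 314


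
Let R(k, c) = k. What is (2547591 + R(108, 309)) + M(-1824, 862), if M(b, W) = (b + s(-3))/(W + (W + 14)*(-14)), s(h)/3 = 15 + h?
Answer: 14524432893/5701 ≈ 2.5477e+6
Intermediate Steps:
s(h) = 45 + 3*h (s(h) = 3*(15 + h) = 45 + 3*h)
M(b, W) = (36 + b)/(-196 - 13*W) (M(b, W) = (b + (45 + 3*(-3)))/(W + (W + 14)*(-14)) = (b + (45 - 9))/(W + (14 + W)*(-14)) = (b + 36)/(W + (-196 - 14*W)) = (36 + b)/(-196 - 13*W))
(2547591 + R(108, 309)) + M(-1824, 862) = (2547591 + 108) + (-36 - 1*(-1824))/(196 + 13*862) = 2547699 + (-36 + 1824)/(196 + 11206) = 2547699 + 1788/11402 = 2547699 + (1/11402)*1788 = 2547699 + 894/5701 = 14524432893/5701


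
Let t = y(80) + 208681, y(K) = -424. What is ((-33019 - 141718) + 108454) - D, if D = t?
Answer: -274540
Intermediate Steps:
t = 208257 (t = -424 + 208681 = 208257)
D = 208257
((-33019 - 141718) + 108454) - D = ((-33019 - 141718) + 108454) - 1*208257 = (-174737 + 108454) - 208257 = -66283 - 208257 = -274540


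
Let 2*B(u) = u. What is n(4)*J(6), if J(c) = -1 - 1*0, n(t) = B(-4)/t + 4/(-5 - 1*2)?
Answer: 15/14 ≈ 1.0714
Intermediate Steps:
B(u) = u/2
n(t) = -4/7 - 2/t (n(t) = ((½)*(-4))/t + 4/(-5 - 1*2) = -2/t + 4/(-5 - 2) = -2/t + 4/(-7) = -2/t + 4*(-⅐) = -2/t - 4/7 = -4/7 - 2/t)
J(c) = -1 (J(c) = -1 + 0 = -1)
n(4)*J(6) = (-4/7 - 2/4)*(-1) = (-4/7 - 2*¼)*(-1) = (-4/7 - ½)*(-1) = -15/14*(-1) = 15/14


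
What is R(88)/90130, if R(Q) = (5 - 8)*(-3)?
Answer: 9/90130 ≈ 9.9856e-5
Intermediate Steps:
R(Q) = 9 (R(Q) = -3*(-3) = 9)
R(88)/90130 = 9/90130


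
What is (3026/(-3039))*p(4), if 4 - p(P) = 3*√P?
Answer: 6052/3039 ≈ 1.9914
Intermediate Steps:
p(P) = 4 - 3*√P
(3026/(-3039))*p(4) = (3026/(-3039))*(4 - 3*√4) = (3026*(-1/3039))*(4 - 3*2) = -3026*(4 - 6)/3039 = -3026/3039*(-2) = 6052/3039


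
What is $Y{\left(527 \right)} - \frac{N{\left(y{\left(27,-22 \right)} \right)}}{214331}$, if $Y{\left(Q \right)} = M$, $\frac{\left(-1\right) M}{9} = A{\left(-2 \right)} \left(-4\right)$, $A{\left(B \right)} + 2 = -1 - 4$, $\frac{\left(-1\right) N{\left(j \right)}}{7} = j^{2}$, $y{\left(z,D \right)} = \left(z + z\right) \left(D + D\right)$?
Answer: $- \frac{14493780}{214331} \approx -67.623$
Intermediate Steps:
$y{\left(z,D \right)} = 4 D z$ ($y{\left(z,D \right)} = 2 z 2 D = 4 D z$)
$N{\left(j \right)} = - 7 j^{2}$
$A{\left(B \right)} = -7$ ($A{\left(B \right)} = -2 - 5 = -7$)
$M = -252$ ($M = - 9 \left(\left(-7\right) \left(-4\right)\right) = \left(-9\right) 28 = -252$)
$Y{\left(Q \right)} = -252$
$Y{\left(527 \right)} - \frac{N{\left(y{\left(27,-22 \right)} \right)}}{214331} = -252 - \frac{\left(-7\right) \left(4 \left(-22\right) 27\right)^{2}}{214331} = -252 - - 7 \left(-2376\right)^{2} \cdot \frac{1}{214331} = -252 - \left(-7\right) 5645376 \cdot \frac{1}{214331} = -252 - \left(-39517632\right) \frac{1}{214331} = -252 - - \frac{39517632}{214331} = -252 + \frac{39517632}{214331} = - \frac{14493780}{214331}$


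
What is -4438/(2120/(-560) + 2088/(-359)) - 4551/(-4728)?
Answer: 35226500391/76056184 ≈ 463.16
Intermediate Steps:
-4438/(2120/(-560) + 2088/(-359)) - 4551/(-4728) = -4438/(2120*(-1/560) + 2088*(-1/359)) - 4551*(-1/4728) = -4438/(-53/14 - 2088/359) + 1517/1576 = -4438/(-48259/5026) + 1517/1576 = -4438*(-5026/48259) + 1517/1576 = 22305388/48259 + 1517/1576 = 35226500391/76056184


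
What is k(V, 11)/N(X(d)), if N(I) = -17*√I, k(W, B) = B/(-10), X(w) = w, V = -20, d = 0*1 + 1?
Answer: 11/170 ≈ 0.064706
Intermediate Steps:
d = 1 (d = 0 + 1 = 1)
k(W, B) = -B/10 (k(W, B) = B*(-⅒) = -B/10)
k(V, 11)/N(X(d)) = (-⅒*11)/((-17*√1)) = -11/(10*((-17*1))) = -11/10/(-17) = -11/10*(-1/17) = 11/170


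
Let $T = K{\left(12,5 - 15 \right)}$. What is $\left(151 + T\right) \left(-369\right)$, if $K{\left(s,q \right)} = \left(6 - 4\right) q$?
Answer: $-48339$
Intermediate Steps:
$K{\left(s,q \right)} = 2 q$
$T = -20$ ($T = 2 \left(5 - 15\right) = 2 \left(-10\right) = -20$)
$\left(151 + T\right) \left(-369\right) = \left(151 - 20\right) \left(-369\right) = 131 \left(-369\right) = -48339$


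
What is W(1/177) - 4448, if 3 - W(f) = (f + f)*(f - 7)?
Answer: -139254929/31329 ≈ -4444.9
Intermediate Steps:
W(f) = 3 - 2*f*(-7 + f) (W(f) = 3 - (f + f)*(f - 7) = 3 - 2*f*(-7 + f))
W(1/177) - 4448 = (3 - 2*(1/177)² + 14/177) - 4448 = (3 - 2*(1/177)² + 14*(1/177)) - 4448 = (3 - 2*1/31329 + 14/177) - 4448 = (3 - 2/31329 + 14/177) - 4448 = 96463/31329 - 4448 = -139254929/31329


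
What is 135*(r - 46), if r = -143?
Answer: -25515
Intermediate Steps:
135*(r - 46) = 135*(-143 - 46) = 135*(-189) = -25515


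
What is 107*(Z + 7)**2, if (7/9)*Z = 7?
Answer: 27392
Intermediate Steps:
Z = 9 (Z = (9/7)*7 = 9)
107*(Z + 7)**2 = 107*(9 + 7)**2 = 107*16**2 = 107*256 = 27392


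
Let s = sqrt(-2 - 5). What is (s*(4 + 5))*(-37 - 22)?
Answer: -531*I*sqrt(7) ≈ -1404.9*I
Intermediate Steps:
s = I*sqrt(7) (s = sqrt(-7) = I*sqrt(7) ≈ 2.6458*I)
(s*(4 + 5))*(-37 - 22) = ((I*sqrt(7))*(4 + 5))*(-37 - 22) = ((I*sqrt(7))*9)*(-59) = (9*I*sqrt(7))*(-59) = -531*I*sqrt(7)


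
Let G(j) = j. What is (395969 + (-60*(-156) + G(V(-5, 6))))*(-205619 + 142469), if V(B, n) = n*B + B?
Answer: -25594316100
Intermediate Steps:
V(B, n) = B + B*n (V(B, n) = B*n + B = B + B*n)
(395969 + (-60*(-156) + G(V(-5, 6))))*(-205619 + 142469) = (395969 + (-60*(-156) - 5*(1 + 6)))*(-205619 + 142469) = (395969 + (9360 - 5*7))*(-63150) = (395969 + (9360 - 35))*(-63150) = (395969 + 9325)*(-63150) = 405294*(-63150) = -25594316100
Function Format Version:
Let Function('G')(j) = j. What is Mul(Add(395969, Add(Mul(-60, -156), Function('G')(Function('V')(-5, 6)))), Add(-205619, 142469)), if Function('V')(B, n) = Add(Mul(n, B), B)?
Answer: -25594316100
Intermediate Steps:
Function('V')(B, n) = Add(B, Mul(B, n)) (Function('V')(B, n) = Add(Mul(B, n), B) = Add(B, Mul(B, n)))
Mul(Add(395969, Add(Mul(-60, -156), Function('G')(Function('V')(-5, 6)))), Add(-205619, 142469)) = Mul(Add(395969, Add(Mul(-60, -156), Mul(-5, Add(1, 6)))), Add(-205619, 142469)) = Mul(Add(395969, Add(9360, Mul(-5, 7))), -63150) = Mul(Add(395969, Add(9360, -35)), -63150) = Mul(Add(395969, 9325), -63150) = Mul(405294, -63150) = -25594316100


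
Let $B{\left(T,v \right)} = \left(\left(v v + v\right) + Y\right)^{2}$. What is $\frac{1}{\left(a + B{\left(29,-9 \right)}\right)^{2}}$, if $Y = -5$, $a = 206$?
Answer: $\frac{1}{22043025} \approx 4.5366 \cdot 10^{-8}$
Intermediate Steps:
$B{\left(T,v \right)} = \left(-5 + v + v^{2}\right)^{2}$ ($B{\left(T,v \right)} = \left(\left(v v + v\right) - 5\right)^{2} = \left(\left(v^{2} + v\right) - 5\right)^{2} = \left(\left(v + v^{2}\right) - 5\right)^{2} = \left(-5 + v + v^{2}\right)^{2}$)
$\frac{1}{\left(a + B{\left(29,-9 \right)}\right)^{2}} = \frac{1}{\left(206 + \left(-5 - 9 + \left(-9\right)^{2}\right)^{2}\right)^{2}} = \frac{1}{\left(206 + \left(-5 - 9 + 81\right)^{2}\right)^{2}} = \frac{1}{\left(206 + 67^{2}\right)^{2}} = \frac{1}{\left(206 + 4489\right)^{2}} = \frac{1}{4695^{2}} = \frac{1}{22043025}$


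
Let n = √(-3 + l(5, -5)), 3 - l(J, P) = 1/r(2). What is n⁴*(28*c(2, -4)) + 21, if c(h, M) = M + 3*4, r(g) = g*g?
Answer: 35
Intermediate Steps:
r(g) = g²
c(h, M) = 12 + M (c(h, M) = M + 12 = 12 + M)
l(J, P) = 11/4 (l(J, P) = 3 - 1/(2²) = 3 - 1/4 = 3 - 1*¼ = 3 - ¼ = 11/4)
n = I/2 (n = √(-3 + 11/4) = √(-¼) = I/2 ≈ 0.5*I)
n⁴*(28*c(2, -4)) + 21 = (I/2)⁴*(28*(12 - 4)) + 21 = (28*8)/16 + 21 = (1/16)*224 + 21 = 14 + 21 = 35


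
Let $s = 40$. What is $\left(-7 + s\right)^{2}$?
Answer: $1089$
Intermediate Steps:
$\left(-7 + s\right)^{2} = \left(-7 + 40\right)^{2} = 33^{2} = 1089$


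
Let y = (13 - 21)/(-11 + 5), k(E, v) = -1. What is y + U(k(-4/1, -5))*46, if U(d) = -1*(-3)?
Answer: 418/3 ≈ 139.33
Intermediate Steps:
y = 4/3 (y = -8/(-6) = -8*(-⅙) = 4/3 ≈ 1.3333)
U(d) = 3
y + U(k(-4/1, -5))*46 = 4/3 + 3*46 = 4/3 + 138 = 418/3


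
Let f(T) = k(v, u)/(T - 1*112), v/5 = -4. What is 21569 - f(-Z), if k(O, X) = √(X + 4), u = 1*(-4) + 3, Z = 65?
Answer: 21569 + √3/177 ≈ 21569.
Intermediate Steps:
v = -20 (v = 5*(-4) = -20)
u = -1 (u = -4 + 3 = -1)
k(O, X) = √(4 + X)
f(T) = √3/(-112 + T) (f(T) = √(4 - 1)/(T - 1*112) = √3/(T - 112) = √3/(-112 + T))
21569 - f(-Z) = 21569 - √3/(-112 - 1*65) = 21569 - √3/(-112 - 65) = 21569 - √3/(-177) = 21569 - √3*(-1)/177 = 21569 - (-1)*√3/177 = 21569 + √3/177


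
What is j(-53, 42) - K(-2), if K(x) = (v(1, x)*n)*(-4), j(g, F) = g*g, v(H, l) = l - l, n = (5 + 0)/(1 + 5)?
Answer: 2809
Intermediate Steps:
n = 5/6 ≈ 0.83333
v(H, l) = 0
j(g, F) = g**2
K(x) = 0 (K(x) = (0*(5/6))*(-4) = 0*(-4) = 0)
j(-53, 42) - K(-2) = (-53)**2 - 1*0 = 2809 + 0 = 2809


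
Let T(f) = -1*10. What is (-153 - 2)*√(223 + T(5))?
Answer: -155*√213 ≈ -2262.2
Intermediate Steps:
T(f) = -10
(-153 - 2)*√(223 + T(5)) = (-153 - 2)*√(223 - 10) = -155*√213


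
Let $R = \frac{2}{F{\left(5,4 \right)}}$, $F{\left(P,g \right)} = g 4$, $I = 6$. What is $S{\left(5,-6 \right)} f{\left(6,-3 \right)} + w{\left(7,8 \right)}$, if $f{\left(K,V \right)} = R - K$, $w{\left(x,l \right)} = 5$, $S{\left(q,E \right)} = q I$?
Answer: $- \frac{685}{4} \approx -171.25$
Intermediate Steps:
$F{\left(P,g \right)} = 4 g$
$R = \frac{1}{8}$ ($R = \frac{2}{4 \cdot 4} = \frac{2}{16} = 2 \cdot \frac{1}{16} = \frac{1}{8} \approx 0.125$)
$S{\left(q,E \right)} = 6 q$ ($S{\left(q,E \right)} = q 6 = 6 q$)
$f{\left(K,V \right)} = \frac{1}{8} - K$
$S{\left(5,-6 \right)} f{\left(6,-3 \right)} + w{\left(7,8 \right)} = 6 \cdot 5 \left(\frac{1}{8} - 6\right) + 5 = 30 \left(\frac{1}{8} - 6\right) + 5 = 30 \left(- \frac{47}{8}\right) + 5 = - \frac{705}{4} + 5 = - \frac{685}{4}$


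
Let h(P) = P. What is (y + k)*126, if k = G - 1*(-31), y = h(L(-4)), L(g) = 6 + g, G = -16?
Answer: 2142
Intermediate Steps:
y = 2 (y = 6 - 4 = 2)
k = 15 (k = -16 - 1*(-31) = -16 + 31 = 15)
(y + k)*126 = (2 + 15)*126 = 17*126 = 2142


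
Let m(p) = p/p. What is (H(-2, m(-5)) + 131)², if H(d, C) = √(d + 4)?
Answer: (131 + √2)² ≈ 17534.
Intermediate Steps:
m(p) = 1
H(d, C) = √(4 + d)
(H(-2, m(-5)) + 131)² = (√(4 - 2) + 131)² = (√2 + 131)² = (131 + √2)²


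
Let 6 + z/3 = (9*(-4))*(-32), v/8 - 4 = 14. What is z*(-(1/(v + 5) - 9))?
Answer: 4606920/149 ≈ 30919.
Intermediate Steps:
v = 144 (v = 32 + 8*14 = 32 + 112 = 144)
z = 3438 (z = -18 + 3*((9*(-4))*(-32)) = -18 + 3*(-36*(-32)) = -18 + 3*1152 = -18 + 3456 = 3438)
z*(-(1/(v + 5) - 9)) = 3438*(-(1/(144 + 5) - 9)) = 3438*(-(1/149 - 9)) = 3438*(-1*(-1340/149)) = 3438*(1340/149) = 4606920/149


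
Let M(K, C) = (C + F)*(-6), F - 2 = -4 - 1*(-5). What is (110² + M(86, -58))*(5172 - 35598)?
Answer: -378195180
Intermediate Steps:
F = 3 (F = 2 + (-4 - 1*(-5)) = 2 + (-4 + 5) = 2 + 1 = 3)
M(K, C) = -18 - 6*C (M(K, C) = (C + 3)*(-6) = (3 + C)*(-6) = -18 - 6*C)
(110² + M(86, -58))*(5172 - 35598) = (110² + (-18 - 6*(-58)))*(5172 - 35598) = (12100 + (-18 + 348))*(-30426) = (12100 + 330)*(-30426) = 12430*(-30426) = -378195180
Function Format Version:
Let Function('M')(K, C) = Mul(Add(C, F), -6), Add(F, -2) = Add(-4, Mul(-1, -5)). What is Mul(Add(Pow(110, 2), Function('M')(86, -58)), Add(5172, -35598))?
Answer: -378195180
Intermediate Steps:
F = 3 (F = Add(2, Add(-4, Mul(-1, -5))) = Add(2, Add(-4, 5)) = Add(2, 1) = 3)
Function('M')(K, C) = Add(-18, Mul(-6, C)) (Function('M')(K, C) = Mul(Add(C, 3), -6) = Mul(Add(3, C), -6) = Add(-18, Mul(-6, C)))
Mul(Add(Pow(110, 2), Function('M')(86, -58)), Add(5172, -35598)) = Mul(Add(Pow(110, 2), Add(-18, Mul(-6, -58))), Add(5172, -35598)) = Mul(Add(12100, Add(-18, 348)), -30426) = Mul(Add(12100, 330), -30426) = Mul(12430, -30426) = -378195180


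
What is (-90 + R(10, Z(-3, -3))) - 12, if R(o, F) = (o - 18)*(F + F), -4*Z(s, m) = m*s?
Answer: -66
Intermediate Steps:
Z(s, m) = -m*s/4
R(o, F) = 2*F*(-18 + o) (R(o, F) = (-18 + o)*(2*F) = 2*F*(-18 + o))
(-90 + R(10, Z(-3, -3))) - 12 = (-90 + 2*(-¼*(-3)*(-3))*(-18 + 10)) - 12 = (-90 + 2*(-9/4)*(-8)) - 12 = (-90 + 36) - 12 = -54 - 12 = -66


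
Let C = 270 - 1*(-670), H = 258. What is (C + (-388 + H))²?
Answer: 656100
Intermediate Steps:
C = 940 (C = 270 + 670 = 940)
(C + (-388 + H))² = (940 + (-388 + 258))² = (940 - 130)² = 810² = 656100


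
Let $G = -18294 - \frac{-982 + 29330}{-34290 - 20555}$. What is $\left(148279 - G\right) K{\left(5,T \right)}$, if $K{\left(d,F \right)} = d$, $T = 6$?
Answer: $\frac{9135667837}{10969} \approx 8.3286 \cdot 10^{5}$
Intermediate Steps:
$G = - \frac{1003306082}{54845}$ ($G = -18294 - \frac{28348}{-54845} = -18294 - 28348 \left(- \frac{1}{54845}\right) = -18294 - - \frac{28348}{54845} = -18294 + \frac{28348}{54845} = - \frac{1003306082}{54845} \approx -18293.0$)
$\left(148279 - G\right) K{\left(5,T \right)} = \left(148279 - - \frac{1003306082}{54845}\right) 5 = \left(148279 + \frac{1003306082}{54845}\right) 5 = \frac{9135667837}{54845} \cdot 5 = \frac{9135667837}{10969}$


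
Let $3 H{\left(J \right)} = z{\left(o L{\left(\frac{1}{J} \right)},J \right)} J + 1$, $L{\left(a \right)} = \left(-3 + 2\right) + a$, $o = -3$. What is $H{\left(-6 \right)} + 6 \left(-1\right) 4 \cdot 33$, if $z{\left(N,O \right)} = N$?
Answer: $- \frac{2396}{3} \approx -798.67$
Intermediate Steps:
$L{\left(a \right)} = -1 + a$
$H{\left(J \right)} = \frac{1}{3} + \frac{J \left(3 - \frac{3}{J}\right)}{3}$ ($H{\left(J \right)} = \frac{- 3 \left(-1 + \frac{1}{J}\right) J + 1}{3} = \frac{\left(3 - \frac{3}{J}\right) J + 1}{3} = \frac{J \left(3 - \frac{3}{J}\right) + 1}{3} = \frac{1 + J \left(3 - \frac{3}{J}\right)}{3} = \frac{1}{3} + \frac{J \left(3 - \frac{3}{J}\right)}{3}$)
$H{\left(-6 \right)} + 6 \left(-1\right) 4 \cdot 33 = \left(- \frac{2}{3} - 6\right) + 6 \left(-1\right) 4 \cdot 33 = - \frac{20}{3} + \left(-6\right) 4 \cdot 33 = - \frac{20}{3} - 792 = - \frac{2396}{3}$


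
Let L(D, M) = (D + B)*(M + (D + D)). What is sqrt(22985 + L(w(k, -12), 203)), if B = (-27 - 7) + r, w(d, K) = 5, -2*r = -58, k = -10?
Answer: sqrt(22985) ≈ 151.61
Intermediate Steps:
r = 29 (r = -1/2*(-58) = 29)
B = -5 (B = (-27 - 7) + 29 = -34 + 29 = -5)
L(D, M) = (-5 + D)*(M + 2*D) (L(D, M) = (D - 5)*(M + (D + D)) = (-5 + D)*(M + 2*D))
sqrt(22985 + L(w(k, -12), 203)) = sqrt(22985 + (-10*5 - 5*203 + 2*5**2 + 5*203)) = sqrt(22985 + (-50 - 1015 + 2*25 + 1015)) = sqrt(22985 + (-50 - 1015 + 50 + 1015)) = sqrt(22985 + 0) = sqrt(22985)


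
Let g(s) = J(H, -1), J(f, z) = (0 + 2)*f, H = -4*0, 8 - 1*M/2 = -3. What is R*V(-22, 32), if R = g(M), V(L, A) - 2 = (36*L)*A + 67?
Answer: 0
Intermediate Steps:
M = 22 (M = 16 - 2*(-3) = 16 + 6 = 22)
H = 0
J(f, z) = 2*f
V(L, A) = 69 + 36*A*L (V(L, A) = 2 + ((36*L)*A + 67) = 2 + (36*A*L + 67) = 2 + (67 + 36*A*L) = 69 + 36*A*L)
g(s) = 0 (g(s) = 2*0 = 0)
R = 0
R*V(-22, 32) = 0*(69 + 36*32*(-22)) = 0*(69 - 25344) = 0*(-25275) = 0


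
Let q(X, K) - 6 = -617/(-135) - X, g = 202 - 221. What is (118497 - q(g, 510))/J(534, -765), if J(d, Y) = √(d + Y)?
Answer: -2284729*I*√231/4455 ≈ -7794.6*I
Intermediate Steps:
J(d, Y) = √(Y + d)
g = -19
q(X, K) = 1427/135 - X (q(X, K) = 6 + (-617/(-135) - X) = 6 + (-617*(-1/135) - X) = 6 + (617/135 - X) = 1427/135 - X)
(118497 - q(g, 510))/J(534, -765) = (118497 - (1427/135 - 1*(-19)))/(√(-765 + 534)) = (118497 - (1427/135 + 19))/(√(-231)) = (118497 - 1*3992/135)/((I*√231)) = (118497 - 3992/135)*(-I*√231/231) = 15993103*(-I*√231/231)/135 = -2284729*I*√231/4455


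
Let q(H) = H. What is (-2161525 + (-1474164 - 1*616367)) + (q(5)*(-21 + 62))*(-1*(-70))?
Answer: -4237706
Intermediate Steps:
(-2161525 + (-1474164 - 1*616367)) + (q(5)*(-21 + 62))*(-1*(-70)) = (-2161525 + (-1474164 - 1*616367)) + (5*(-21 + 62))*(-1*(-70)) = (-2161525 + (-1474164 - 616367)) + (5*41)*70 = (-2161525 - 2090531) + 205*70 = -4252056 + 14350 = -4237706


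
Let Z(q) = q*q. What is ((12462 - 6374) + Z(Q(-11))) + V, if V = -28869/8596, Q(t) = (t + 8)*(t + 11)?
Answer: 52303579/8596 ≈ 6084.6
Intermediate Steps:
Q(t) = (8 + t)*(11 + t)
Z(q) = q**2
V = -28869/8596 (V = -28869*1/8596 = -28869/8596 ≈ -3.3584)
((12462 - 6374) + Z(Q(-11))) + V = ((12462 - 6374) + (88 + (-11)**2 + 19*(-11))**2) - 28869/8596 = (6088 + (88 + 121 - 209)**2) - 28869/8596 = (6088 + 0**2) - 28869/8596 = (6088 + 0) - 28869/8596 = 6088 - 28869/8596 = 52303579/8596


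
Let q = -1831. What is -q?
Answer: 1831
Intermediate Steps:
-q = -1*(-1831) = 1831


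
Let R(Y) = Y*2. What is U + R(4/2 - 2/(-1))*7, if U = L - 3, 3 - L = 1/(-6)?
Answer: 337/6 ≈ 56.167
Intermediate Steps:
L = 19/6 (L = 3 - 1/(-6) = 3 - 1*(-⅙) = 3 + ⅙ = 19/6 ≈ 3.1667)
R(Y) = 2*Y
U = ⅙ (U = 19/6 - 3 = ⅙ ≈ 0.16667)
U + R(4/2 - 2/(-1))*7 = ⅙ + (2*(4/2 - 2/(-1)))*7 = ⅙ + (2*(4*(½) - 2*(-1)))*7 = ⅙ + (2*(2 + 2))*7 = ⅙ + (2*4)*7 = ⅙ + 8*7 = ⅙ + 56 = 337/6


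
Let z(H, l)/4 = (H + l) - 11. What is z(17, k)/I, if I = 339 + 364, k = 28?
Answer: 136/703 ≈ 0.19346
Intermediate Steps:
z(H, l) = -44 + 4*H + 4*l (z(H, l) = 4*((H + l) - 11) = 4*(-11 + H + l) = -44 + 4*H + 4*l)
I = 703
z(17, k)/I = (-44 + 4*17 + 4*28)/703 = (-44 + 68 + 112)*(1/703) = 136*(1/703) = 136/703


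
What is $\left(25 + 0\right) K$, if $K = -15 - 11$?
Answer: $-650$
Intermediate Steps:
$K = -26$
$\left(25 + 0\right) K = \left(25 + 0\right) \left(-26\right) = 25 \left(-26\right) = -650$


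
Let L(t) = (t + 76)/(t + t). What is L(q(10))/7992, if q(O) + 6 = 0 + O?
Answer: 5/3996 ≈ 0.0012513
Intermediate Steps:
q(O) = -6 + O (q(O) = -6 + (0 + O) = -6 + O)
L(t) = (76 + t)/(2*t) (L(t) = (76 + t)/((2*t)) = (76 + t)*(1/(2*t)) = (76 + t)/(2*t))
L(q(10))/7992 = ((76 + (-6 + 10))/(2*(-6 + 10)))/7992 = ((1/2)*(76 + 4)/4)*(1/7992) = ((1/2)*(1/4)*80)*(1/7992) = 10*(1/7992) = 5/3996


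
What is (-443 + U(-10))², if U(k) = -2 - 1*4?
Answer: 201601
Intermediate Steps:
U(k) = -6 (U(k) = -2 - 4 = -6)
(-443 + U(-10))² = (-443 - 6)² = (-449)² = 201601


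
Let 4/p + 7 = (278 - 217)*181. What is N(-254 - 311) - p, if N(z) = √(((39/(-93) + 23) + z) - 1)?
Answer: -2/5517 + I*√522226/31 ≈ -0.00036252 + 23.311*I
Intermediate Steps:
p = 2/5517 (p = 4/(-7 + (278 - 217)*181) = 4/(-7 + 61*181) = 4/(-7 + 11041) = 4/11034 = 4*(1/11034) = 2/5517 ≈ 0.00036252)
N(z) = √(669/31 + z) (N(z) = √(((39*(-1/93) + 23) + z) - 1) = √(((-13/31 + 23) + z) - 1) = √((700/31 + z) - 1) = √(669/31 + z))
N(-254 - 311) - p = √(20739 + 961*(-254 - 311))/31 - 1*2/5517 = √(20739 + 961*(-565))/31 - 2/5517 = √(20739 - 542965)/31 - 2/5517 = √(-522226)/31 - 2/5517 = (I*√522226)/31 - 2/5517 = I*√522226/31 - 2/5517 = -2/5517 + I*√522226/31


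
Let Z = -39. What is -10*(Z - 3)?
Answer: 420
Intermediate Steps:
-10*(Z - 3) = -10*(-39 - 3) = -10*(-42) = -1*(-420) = 420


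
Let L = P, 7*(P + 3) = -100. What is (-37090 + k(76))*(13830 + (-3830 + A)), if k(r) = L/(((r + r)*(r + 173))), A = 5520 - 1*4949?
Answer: -103875681612131/264936 ≈ -3.9208e+8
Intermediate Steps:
P = -121/7 (P = -3 + (1/7)*(-100) = -3 - 100/7 = -121/7 ≈ -17.286)
L = -121/7 ≈ -17.286
A = 571 (A = 5520 - 4949 = 571)
k(r) = -121/(14*r*(173 + r)) (k(r) = -121*1/((r + 173)*(r + r))/7 = -121*1/(2*r*(173 + r))/7 = -121/(14*r*(173 + r)))
(-37090 + k(76))*(13830 + (-3830 + A)) = (-37090 - 121/14/(76*(173 + 76)))*(13830 + (-3830 + 571)) = (-37090 - 121/14*1/76/249)*(13830 - 3259) = (-37090 - 121/14*1/76*1/249)*10571 = (-37090 - 121/264936)*10571 = -9826476361/264936*10571 = -103875681612131/264936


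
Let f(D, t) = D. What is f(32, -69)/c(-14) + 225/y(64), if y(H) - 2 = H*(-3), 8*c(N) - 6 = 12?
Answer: 4459/342 ≈ 13.038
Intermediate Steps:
c(N) = 9/4 (c(N) = ¾ + (⅛)*12 = ¾ + 3/2 = 9/4)
y(H) = 2 - 3*H (y(H) = 2 + H*(-3) = 2 - 3*H)
f(32, -69)/c(-14) + 225/y(64) = 32/(9/4) + 225/(2 - 3*64) = 32*(4/9) + 225/(2 - 192) = 128/9 + 225/(-190) = 128/9 + 225*(-1/190) = 128/9 - 45/38 = 4459/342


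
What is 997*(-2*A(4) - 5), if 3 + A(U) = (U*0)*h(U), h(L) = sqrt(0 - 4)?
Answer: 997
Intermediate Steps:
h(L) = 2*I (h(L) = sqrt(-4) = 2*I)
A(U) = -3 (A(U) = -3 + (U*0)*(2*I) = -3 + 0*(2*I) = -3 + 0 = -3)
997*(-2*A(4) - 5) = 997*(-2*(-3) - 5) = 997*(6 - 5) = 997*1 = 997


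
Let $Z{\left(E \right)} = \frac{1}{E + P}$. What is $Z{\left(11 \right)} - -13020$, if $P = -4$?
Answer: $\frac{91141}{7} \approx 13020.0$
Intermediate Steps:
$Z{\left(E \right)} = \frac{1}{-4 + E}$ ($Z{\left(E \right)} = \frac{1}{E - 4} = \frac{1}{-4 + E}$)
$Z{\left(11 \right)} - -13020 = \frac{1}{-4 + 11} - -13020 = \frac{1}{7} + 13020 = \frac{91141}{7}$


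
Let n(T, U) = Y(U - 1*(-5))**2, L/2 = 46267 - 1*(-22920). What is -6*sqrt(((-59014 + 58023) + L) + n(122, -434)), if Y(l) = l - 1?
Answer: -78*sqrt(1907) ≈ -3406.2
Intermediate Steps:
L = 138374 (L = 2*(46267 - 1*(-22920)) = 2*(46267 + 22920) = 2*69187 = 138374)
Y(l) = -1 + l
n(T, U) = (4 + U)**2 (n(T, U) = (-1 + (U - 1*(-5)))**2 = (-1 + (U + 5))**2 = (-1 + (5 + U))**2 = (4 + U)**2)
-6*sqrt(((-59014 + 58023) + L) + n(122, -434)) = -6*sqrt(((-59014 + 58023) + 138374) + (4 - 434)**2) = -6*sqrt((-991 + 138374) + (-430)**2) = -6*sqrt(137383 + 184900) = -78*sqrt(1907)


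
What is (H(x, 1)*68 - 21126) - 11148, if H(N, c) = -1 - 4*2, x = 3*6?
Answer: -32886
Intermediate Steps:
x = 18
H(N, c) = -9 (H(N, c) = -1 - 8 = -9)
(H(x, 1)*68 - 21126) - 11148 = (-9*68 - 21126) - 11148 = (-612 - 21126) - 11148 = -21738 - 11148 = -32886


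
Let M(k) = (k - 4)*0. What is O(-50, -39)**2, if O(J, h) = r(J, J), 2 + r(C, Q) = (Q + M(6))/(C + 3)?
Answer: 1936/2209 ≈ 0.87641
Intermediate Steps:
M(k) = 0 (M(k) = (-4 + k)*0 = 0)
r(C, Q) = -2 + Q/(3 + C) (r(C, Q) = -2 + (Q + 0)/(C + 3) = -2 + Q/(3 + C))
O(J, h) = (-6 - J)/(3 + J) (O(J, h) = (-6 + J - 2*J)/(3 + J) = (-6 - J)/(3 + J))
O(-50, -39)**2 = ((-6 - 1*(-50))/(3 - 50))**2 = ((-6 + 50)/(-47))**2 = (-1/47*44)**2 = (-44/47)**2 = 1936/2209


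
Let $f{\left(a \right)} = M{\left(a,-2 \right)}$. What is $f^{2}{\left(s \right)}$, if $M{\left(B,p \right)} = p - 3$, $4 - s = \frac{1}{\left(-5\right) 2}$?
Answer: $25$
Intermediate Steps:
$s = \frac{41}{10}$ ($s = 4 - \frac{1}{\left(-5\right) 2} = 4 - \frac{1}{-10} = 4 - - \frac{1}{10} = 4 + \frac{1}{10} = \frac{41}{10} \approx 4.1$)
$M{\left(B,p \right)} = -3 + p$
$f{\left(a \right)} = -5$ ($f{\left(a \right)} = -3 - 2 = -5$)
$f^{2}{\left(s \right)} = \left(-5\right)^{2} = 25$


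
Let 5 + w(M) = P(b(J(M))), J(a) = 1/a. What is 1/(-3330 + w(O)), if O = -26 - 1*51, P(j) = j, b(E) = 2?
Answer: -1/3333 ≈ -0.00030003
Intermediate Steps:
O = -77 (O = -26 - 51 = -77)
w(M) = -3 (w(M) = -5 + 2 = -3)
1/(-3330 + w(O)) = 1/(-3330 - 3) = 1/(-3333) = -1/3333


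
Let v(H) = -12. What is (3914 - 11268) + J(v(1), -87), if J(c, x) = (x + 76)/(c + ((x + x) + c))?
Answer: -132371/18 ≈ -7353.9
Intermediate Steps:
J(c, x) = (76 + x)/(2*c + 2*x) (J(c, x) = (76 + x)/(c + (2*x + c)) = (76 + x)/(c + (c + 2*x)) = (76 + x)/(2*c + 2*x))
(3914 - 11268) + J(v(1), -87) = (3914 - 11268) + (38 + (½)*(-87))/(-12 - 87) = -7354 + (38 - 87/2)/(-99) = -7354 - 1/99*(-11/2) = -7354 + 1/18 = -132371/18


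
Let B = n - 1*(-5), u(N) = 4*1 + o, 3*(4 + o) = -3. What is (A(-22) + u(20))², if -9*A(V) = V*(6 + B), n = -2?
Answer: 441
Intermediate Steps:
o = -5 (o = -4 + (⅓)*(-3) = -4 - 1 = -5)
u(N) = -1 (u(N) = 4*1 - 5 = 4 - 5 = -1)
B = 3 (B = -2 - 1*(-5) = -2 + 5 = 3)
A(V) = -V (A(V) = -V*(6 + 3)/9 = -V*9/9 = -V)
(A(-22) + u(20))² = (-1*(-22) - 1)² = (22 - 1)² = 21² = 441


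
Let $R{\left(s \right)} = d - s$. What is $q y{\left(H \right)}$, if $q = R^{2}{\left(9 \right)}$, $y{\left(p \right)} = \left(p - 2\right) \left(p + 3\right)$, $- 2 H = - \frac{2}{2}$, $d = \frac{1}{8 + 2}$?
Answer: $- \frac{166341}{400} \approx -415.85$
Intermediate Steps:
$d = \frac{1}{10} \approx 0.1$
$R{\left(s \right)} = \frac{1}{10} - s$
$H = \frac{1}{2}$ ($H = - \frac{\left(-2\right) \frac{1}{2}}{2} = \left(- \frac{1}{2}\right) \left(-1\right) = \frac{1}{2} \approx 0.5$)
$y{\left(p \right)} = \left(-2 + p\right) \left(3 + p\right)$
$q = \frac{7921}{100}$ ($q = \left(\frac{1}{10} - 9\right)^{2} = \left(- \frac{89}{10}\right)^{2} = \frac{7921}{100} \approx 79.21$)
$q y{\left(H \right)} = \frac{7921 \left(-6 + \frac{1}{2} + \left(\frac{1}{2}\right)^{2}\right)}{100} = \frac{7921 \left(-6 + \frac{1}{2} + \frac{1}{4}\right)}{100} = \frac{7921}{100} \left(- \frac{21}{4}\right) = - \frac{166341}{400}$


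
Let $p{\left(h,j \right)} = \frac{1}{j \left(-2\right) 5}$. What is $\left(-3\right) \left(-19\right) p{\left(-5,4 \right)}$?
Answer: $- \frac{57}{40} \approx -1.425$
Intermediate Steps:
$p{\left(h,j \right)} = - \frac{1}{10 j}$ ($p{\left(h,j \right)} = \frac{1}{- 2 j 5} = \frac{1}{\left(-10\right) j} = - \frac{1}{10 j}$)
$\left(-3\right) \left(-19\right) p{\left(-5,4 \right)} = \left(-3\right) \left(-19\right) \left(- \frac{1}{10 \cdot 4}\right) = 57 \left(\left(- \frac{1}{10}\right) \frac{1}{4}\right) = 57 \left(- \frac{1}{40}\right) = - \frac{57}{40}$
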